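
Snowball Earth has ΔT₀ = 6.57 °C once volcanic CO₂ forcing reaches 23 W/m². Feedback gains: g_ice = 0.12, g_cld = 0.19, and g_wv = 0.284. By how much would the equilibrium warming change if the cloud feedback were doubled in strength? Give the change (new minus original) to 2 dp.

Original: g = 0.594, ΔT = 6.57/(1−0.594) = 16.1823 °C.
With doubled cloud: g' = 0.784, ΔT' = 6.57/(1−0.784) = 30.4167 °C.
Change = 30.4167 − 16.1823 = 14.23 °C.

14.23 °C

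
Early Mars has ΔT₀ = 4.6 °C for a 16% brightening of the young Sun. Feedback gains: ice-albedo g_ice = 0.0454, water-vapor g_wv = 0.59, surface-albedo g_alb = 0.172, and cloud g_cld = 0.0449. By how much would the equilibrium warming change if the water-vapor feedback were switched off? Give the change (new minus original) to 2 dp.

Original: g = 0.8523, ΔT = 4.6/(1−0.8523) = 31.1442 °C.
Without water-vapor: g' = 0.2623, ΔT' = 4.6/(1−0.2623) = 6.2356 °C.
Change = 6.2356 − 31.1442 = -24.91 °C.

-24.91 °C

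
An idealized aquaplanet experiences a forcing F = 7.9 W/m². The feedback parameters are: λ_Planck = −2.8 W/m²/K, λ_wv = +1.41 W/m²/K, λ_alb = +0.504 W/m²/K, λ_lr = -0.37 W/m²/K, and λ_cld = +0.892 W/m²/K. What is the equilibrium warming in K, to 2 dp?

21.70 K

Net feedback parameter λ = (−2.8) + (+1.41) + (+0.504) + (-0.37) + (+0.892) = -0.364 W/m²/K.
ΔT = −F/λ = −7.9/(-0.364) = 21.70 K.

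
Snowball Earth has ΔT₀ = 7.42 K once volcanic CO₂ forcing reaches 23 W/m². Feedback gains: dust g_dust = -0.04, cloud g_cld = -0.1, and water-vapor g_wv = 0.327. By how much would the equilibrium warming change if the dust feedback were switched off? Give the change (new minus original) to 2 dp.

Original: g = 0.187, ΔT = 7.42/(1−0.187) = 9.1267 K.
Without dust: g' = 0.227, ΔT' = 7.42/(1−0.227) = 9.5990 K.
Change = 9.5990 − 9.1267 = 0.47 K.

0.47 K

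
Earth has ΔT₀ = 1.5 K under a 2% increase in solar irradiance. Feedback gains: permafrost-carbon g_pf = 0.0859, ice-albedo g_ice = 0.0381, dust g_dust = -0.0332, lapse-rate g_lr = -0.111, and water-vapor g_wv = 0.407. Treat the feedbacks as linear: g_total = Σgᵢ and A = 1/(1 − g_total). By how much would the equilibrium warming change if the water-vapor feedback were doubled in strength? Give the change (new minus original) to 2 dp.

Original: g = 0.3868, ΔT = 1.5/(1−0.3868) = 2.4462 K.
With doubled water-vapor: g' = 0.7938, ΔT' = 1.5/(1−0.7938) = 7.2745 K.
Change = 7.2745 − 2.4462 = 4.83 K.

4.83 K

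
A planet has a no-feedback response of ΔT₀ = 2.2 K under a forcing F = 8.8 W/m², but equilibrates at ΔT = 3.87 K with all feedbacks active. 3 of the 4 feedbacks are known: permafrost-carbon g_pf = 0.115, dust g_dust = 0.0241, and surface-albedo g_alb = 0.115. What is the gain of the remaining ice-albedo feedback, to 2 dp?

Amplification A = ΔT/ΔT₀ = 3.87/2.2 = 1.759.
Total gain g = 1 − 1/A = 1 − 1/1.759 = 0.4315.
Known gains sum to 0.115 + 0.0241 + 0.115 = 0.2541.
g_ice = 0.4315 − 0.2541 = 0.18.

0.18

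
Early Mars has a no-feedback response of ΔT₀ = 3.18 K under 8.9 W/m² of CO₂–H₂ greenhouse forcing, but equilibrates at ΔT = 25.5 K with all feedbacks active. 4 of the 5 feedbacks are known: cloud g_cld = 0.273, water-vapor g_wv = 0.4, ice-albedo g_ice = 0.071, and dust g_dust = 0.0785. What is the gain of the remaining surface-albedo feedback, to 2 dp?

0.05

Amplification A = ΔT/ΔT₀ = 25.5/3.18 = 8.019.
Total gain g = 1 − 1/A = 1 − 1/8.019 = 0.8753.
Known gains sum to 0.273 + 0.4 + 0.071 + 0.0785 = 0.8225.
g_alb = 0.8753 − 0.8225 = 0.05.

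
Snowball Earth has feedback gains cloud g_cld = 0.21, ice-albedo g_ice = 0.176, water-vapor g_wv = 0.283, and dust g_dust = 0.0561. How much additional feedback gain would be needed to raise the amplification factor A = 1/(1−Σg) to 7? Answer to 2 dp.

0.13

Current total gain = 0.7251.
Target gain for A = 7: g* = 1 − 1/7 = 0.8571.
Additional gain needed = 0.8571 − 0.7251 = 0.13.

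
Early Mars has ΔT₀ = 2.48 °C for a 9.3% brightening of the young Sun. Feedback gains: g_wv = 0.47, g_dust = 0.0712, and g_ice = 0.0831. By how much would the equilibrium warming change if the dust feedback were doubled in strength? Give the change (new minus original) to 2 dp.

1.54 °C

Original: g = 0.6243, ΔT = 2.48/(1−0.6243) = 6.6010 °C.
With doubled dust: g' = 0.6955, ΔT' = 2.48/(1−0.6955) = 8.1445 °C.
Change = 8.1445 − 6.6010 = 1.54 °C.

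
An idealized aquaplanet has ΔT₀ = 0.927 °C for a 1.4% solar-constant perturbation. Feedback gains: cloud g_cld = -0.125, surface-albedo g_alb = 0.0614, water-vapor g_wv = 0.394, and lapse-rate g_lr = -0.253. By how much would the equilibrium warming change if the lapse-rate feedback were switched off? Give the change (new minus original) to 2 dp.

Original: g = 0.0774, ΔT = 0.927/(1−0.0774) = 1.0048 °C.
Without lapse-rate: g' = 0.3304, ΔT' = 0.927/(1−0.3304) = 1.3844 °C.
Change = 1.3844 − 1.0048 = 0.38 °C.

0.38 °C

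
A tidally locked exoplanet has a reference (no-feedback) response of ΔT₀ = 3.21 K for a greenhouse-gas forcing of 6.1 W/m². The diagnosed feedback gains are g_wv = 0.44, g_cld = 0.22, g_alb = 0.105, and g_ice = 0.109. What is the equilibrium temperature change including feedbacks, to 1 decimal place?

Total gain g = 0.44 + 0.22 + 0.105 + 0.109 = 0.874.
Amplification A = 1/(1 − 0.874) = 7.937.
ΔT = 3.21 × 7.937 = 25.5 K.

25.5 K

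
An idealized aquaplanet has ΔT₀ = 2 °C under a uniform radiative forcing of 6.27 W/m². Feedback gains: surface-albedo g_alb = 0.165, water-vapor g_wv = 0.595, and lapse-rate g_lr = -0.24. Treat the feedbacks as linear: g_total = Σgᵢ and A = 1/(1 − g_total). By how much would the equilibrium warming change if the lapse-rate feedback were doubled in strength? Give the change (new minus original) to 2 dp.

Original: g = 0.52, ΔT = 2/(1−0.52) = 4.1667 °C.
With doubled lapse-rate: g' = 0.28, ΔT' = 2/(1−0.28) = 2.7778 °C.
Change = 2.7778 − 4.1667 = -1.39 °C.

-1.39 °C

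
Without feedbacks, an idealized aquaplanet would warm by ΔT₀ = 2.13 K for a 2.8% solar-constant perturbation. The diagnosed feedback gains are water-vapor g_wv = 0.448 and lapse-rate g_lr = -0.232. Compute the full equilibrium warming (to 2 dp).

2.72 K

Total gain g = 0.448 − 0.232 = 0.216.
Amplification A = 1/(1 − 0.216) = 1.276.
ΔT = 2.13 × 1.276 = 2.72 K.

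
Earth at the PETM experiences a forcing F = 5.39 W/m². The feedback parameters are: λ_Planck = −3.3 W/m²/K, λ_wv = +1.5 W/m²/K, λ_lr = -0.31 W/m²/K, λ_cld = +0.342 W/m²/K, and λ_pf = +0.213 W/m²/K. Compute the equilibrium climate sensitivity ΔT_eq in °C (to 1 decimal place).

Net feedback parameter λ = (−3.3) + (+1.5) + (-0.31) + (+0.342) + (+0.213) = -1.555 W/m²/K.
ΔT = −F/λ = −5.39/(-1.555) = 3.5 °C.

3.5 °C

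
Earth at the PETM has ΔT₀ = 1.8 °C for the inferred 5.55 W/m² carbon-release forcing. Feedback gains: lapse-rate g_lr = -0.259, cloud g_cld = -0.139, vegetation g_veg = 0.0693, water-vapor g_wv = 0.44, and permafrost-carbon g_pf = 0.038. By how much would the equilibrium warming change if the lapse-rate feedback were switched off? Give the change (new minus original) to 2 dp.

0.93 °C

Original: g = 0.1493, ΔT = 1.8/(1−0.1493) = 2.1159 °C.
Without lapse-rate: g' = 0.4083, ΔT' = 1.8/(1−0.4083) = 3.0421 °C.
Change = 3.0421 − 2.1159 = 0.93 °C.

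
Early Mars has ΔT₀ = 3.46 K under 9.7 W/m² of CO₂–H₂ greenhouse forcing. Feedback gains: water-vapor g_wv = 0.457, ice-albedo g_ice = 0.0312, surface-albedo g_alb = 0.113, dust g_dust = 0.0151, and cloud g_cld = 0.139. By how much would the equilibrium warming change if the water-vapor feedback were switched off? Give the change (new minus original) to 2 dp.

-9.21 K

Original: g = 0.7553, ΔT = 3.46/(1−0.7553) = 14.1398 K.
Without water-vapor: g' = 0.2983, ΔT' = 3.46/(1−0.2983) = 4.9309 K.
Change = 4.9309 − 14.1398 = -9.21 K.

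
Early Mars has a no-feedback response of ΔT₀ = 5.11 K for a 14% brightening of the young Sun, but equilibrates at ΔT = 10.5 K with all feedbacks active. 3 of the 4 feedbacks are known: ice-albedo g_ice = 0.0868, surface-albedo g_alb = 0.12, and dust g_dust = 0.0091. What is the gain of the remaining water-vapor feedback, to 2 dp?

Amplification A = ΔT/ΔT₀ = 10.5/5.11 = 2.055.
Total gain g = 1 − 1/A = 1 − 1/2.055 = 0.5134.
Known gains sum to 0.0868 + 0.12 + 0.0091 = 0.2159.
g_wv = 0.5134 − 0.2159 = 0.30.

0.30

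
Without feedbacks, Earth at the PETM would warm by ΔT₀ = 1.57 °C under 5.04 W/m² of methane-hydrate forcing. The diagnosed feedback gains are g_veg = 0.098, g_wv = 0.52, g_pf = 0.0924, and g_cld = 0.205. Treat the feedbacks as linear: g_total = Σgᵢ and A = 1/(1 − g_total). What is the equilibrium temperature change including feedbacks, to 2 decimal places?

18.56 °C

Total gain g = 0.098 + 0.52 + 0.0924 + 0.205 = 0.9154.
Amplification A = 1/(1 − 0.9154) = 11.82.
ΔT = 1.57 × 11.82 = 18.56 °C.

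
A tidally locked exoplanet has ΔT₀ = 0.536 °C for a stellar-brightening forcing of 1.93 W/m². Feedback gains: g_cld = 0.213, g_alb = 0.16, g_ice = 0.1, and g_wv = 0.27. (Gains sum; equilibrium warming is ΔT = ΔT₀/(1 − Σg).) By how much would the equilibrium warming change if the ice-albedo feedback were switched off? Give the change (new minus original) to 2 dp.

-0.58 °C

Original: g = 0.743, ΔT = 0.536/(1−0.743) = 2.0856 °C.
Without ice-albedo: g' = 0.643, ΔT' = 0.536/(1−0.643) = 1.5014 °C.
Change = 1.5014 − 2.0856 = -0.58 °C.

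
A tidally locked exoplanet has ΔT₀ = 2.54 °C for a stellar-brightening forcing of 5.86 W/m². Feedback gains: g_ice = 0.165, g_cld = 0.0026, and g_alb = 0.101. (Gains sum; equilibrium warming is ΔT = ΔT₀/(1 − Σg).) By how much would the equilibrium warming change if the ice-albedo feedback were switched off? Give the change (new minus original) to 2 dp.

Original: g = 0.2686, ΔT = 2.54/(1−0.2686) = 3.4728 °C.
Without ice-albedo: g' = 0.1036, ΔT' = 2.54/(1−0.1036) = 2.8336 °C.
Change = 2.8336 − 3.4728 = -0.64 °C.

-0.64 °C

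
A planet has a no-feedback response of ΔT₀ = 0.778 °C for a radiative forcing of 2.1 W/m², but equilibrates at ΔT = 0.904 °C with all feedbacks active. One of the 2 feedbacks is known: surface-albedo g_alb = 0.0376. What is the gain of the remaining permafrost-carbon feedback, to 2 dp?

Amplification A = ΔT/ΔT₀ = 0.904/0.778 = 1.162.
Total gain g = 1 − 1/A = 1 − 1/1.162 = 0.1394.
The known gain is 0.0376.
g_pf = 0.1394 − 0.0376 = 0.10.

0.10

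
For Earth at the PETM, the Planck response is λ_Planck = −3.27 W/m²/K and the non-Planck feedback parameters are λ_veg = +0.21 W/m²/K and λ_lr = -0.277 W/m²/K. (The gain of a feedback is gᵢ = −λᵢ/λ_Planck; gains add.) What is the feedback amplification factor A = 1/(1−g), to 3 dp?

Convert to gains: g_veg = 0.21/3.27 = 0.06422; g_lr = -0.277/3.27 = -0.08471.
Total gain g = -0.02049.
A = 1/(1 + 0.02049) = 0.980.

0.980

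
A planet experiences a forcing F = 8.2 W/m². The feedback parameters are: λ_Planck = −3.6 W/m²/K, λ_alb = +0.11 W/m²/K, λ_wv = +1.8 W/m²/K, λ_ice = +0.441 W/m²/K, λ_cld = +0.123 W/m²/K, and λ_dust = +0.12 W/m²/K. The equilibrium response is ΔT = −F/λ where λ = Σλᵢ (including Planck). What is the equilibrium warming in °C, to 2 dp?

8.15 °C

Net feedback parameter λ = (−3.6) + (+0.11) + (+1.8) + (+0.441) + (+0.123) + (+0.12) = -1.006 W/m²/K.
ΔT = −F/λ = −8.2/(-1.006) = 8.15 °C.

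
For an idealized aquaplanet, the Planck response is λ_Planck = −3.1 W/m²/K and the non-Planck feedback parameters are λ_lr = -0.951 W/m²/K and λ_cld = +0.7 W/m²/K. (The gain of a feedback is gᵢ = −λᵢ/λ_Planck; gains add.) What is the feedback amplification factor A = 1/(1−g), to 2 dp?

Convert to gains: g_lr = -0.951/3.1 = -0.3068; g_cld = 0.7/3.1 = 0.2258.
Total gain g = -0.081.
A = 1/(1 + 0.081) = 0.93.

0.93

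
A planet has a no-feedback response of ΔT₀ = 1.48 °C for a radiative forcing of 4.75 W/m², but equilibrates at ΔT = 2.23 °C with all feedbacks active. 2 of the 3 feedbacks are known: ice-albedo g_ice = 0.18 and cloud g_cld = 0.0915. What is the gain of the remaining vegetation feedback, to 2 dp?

0.06

Amplification A = ΔT/ΔT₀ = 2.23/1.48 = 1.507.
Total gain g = 1 − 1/A = 1 − 1/1.507 = 0.3364.
Known gains sum to 0.18 + 0.0915 = 0.2715.
g_veg = 0.3364 − 0.2715 = 0.06.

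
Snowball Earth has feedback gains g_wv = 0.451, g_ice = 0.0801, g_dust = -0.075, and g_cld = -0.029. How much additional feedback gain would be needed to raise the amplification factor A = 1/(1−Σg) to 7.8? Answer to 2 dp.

0.44

Current total gain = 0.4271.
Target gain for A = 7.8: g* = 1 − 1/7.8 = 0.8718.
Additional gain needed = 0.8718 − 0.4271 = 0.44.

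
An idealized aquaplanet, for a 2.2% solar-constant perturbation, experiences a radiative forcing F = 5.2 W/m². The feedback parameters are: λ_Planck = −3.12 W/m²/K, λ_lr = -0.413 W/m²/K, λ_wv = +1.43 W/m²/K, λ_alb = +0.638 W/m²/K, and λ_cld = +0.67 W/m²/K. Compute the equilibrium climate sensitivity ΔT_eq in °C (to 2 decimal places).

6.54 °C

Net feedback parameter λ = (−3.12) + (-0.413) + (+1.43) + (+0.638) + (+0.67) = -0.795 W/m²/K.
ΔT = −F/λ = −5.2/(-0.795) = 6.54 °C.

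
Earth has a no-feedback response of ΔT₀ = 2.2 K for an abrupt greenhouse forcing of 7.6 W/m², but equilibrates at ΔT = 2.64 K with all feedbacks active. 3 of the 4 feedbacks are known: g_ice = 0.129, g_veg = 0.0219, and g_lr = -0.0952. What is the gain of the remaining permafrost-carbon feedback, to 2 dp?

0.11

Amplification A = ΔT/ΔT₀ = 2.64/2.2 = 1.2.
Total gain g = 1 − 1/A = 1 − 1/1.2 = 0.1667.
Known gains sum to 0.129 + 0.0219 − 0.0952 = 0.0557.
g_pf = 0.1667 − 0.0557 = 0.11.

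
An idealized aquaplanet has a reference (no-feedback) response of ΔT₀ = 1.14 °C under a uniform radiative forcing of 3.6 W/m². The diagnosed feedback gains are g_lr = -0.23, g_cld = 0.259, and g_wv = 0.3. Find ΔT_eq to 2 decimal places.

Total gain g = -0.23 + 0.259 + 0.3 = 0.329.
Amplification A = 1/(1 − 0.329) = 1.49.
ΔT = 1.14 × 1.49 = 1.70 °C.

1.70 °C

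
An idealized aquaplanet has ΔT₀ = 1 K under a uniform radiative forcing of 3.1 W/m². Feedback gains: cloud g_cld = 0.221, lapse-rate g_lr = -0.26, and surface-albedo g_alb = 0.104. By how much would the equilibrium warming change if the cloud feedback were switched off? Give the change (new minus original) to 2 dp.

Original: g = 0.065, ΔT = 1/(1−0.065) = 1.0695 K.
Without cloud: g' = -0.156, ΔT' = 1/(1+0.156) = 0.8651 K.
Change = 0.8651 − 1.0695 = -0.20 K.

-0.20 K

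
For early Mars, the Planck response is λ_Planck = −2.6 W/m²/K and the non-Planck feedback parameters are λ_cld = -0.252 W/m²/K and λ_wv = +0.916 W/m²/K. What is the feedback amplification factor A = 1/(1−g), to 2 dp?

1.34

Convert to gains: g_cld = -0.252/2.6 = -0.09692; g_wv = 0.916/2.6 = 0.3523.
Total gain g = 0.25538.
A = 1/(1 − 0.25538) = 1.34.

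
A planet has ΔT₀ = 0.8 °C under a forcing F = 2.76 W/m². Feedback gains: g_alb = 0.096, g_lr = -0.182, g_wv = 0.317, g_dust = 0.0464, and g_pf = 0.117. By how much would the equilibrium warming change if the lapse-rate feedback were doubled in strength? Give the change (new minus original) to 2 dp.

-0.31 °C

Original: g = 0.3944, ΔT = 0.8/(1−0.3944) = 1.3210 °C.
With doubled lapse-rate: g' = 0.2124, ΔT' = 0.8/(1−0.2124) = 1.0157 °C.
Change = 1.0157 − 1.3210 = -0.31 °C.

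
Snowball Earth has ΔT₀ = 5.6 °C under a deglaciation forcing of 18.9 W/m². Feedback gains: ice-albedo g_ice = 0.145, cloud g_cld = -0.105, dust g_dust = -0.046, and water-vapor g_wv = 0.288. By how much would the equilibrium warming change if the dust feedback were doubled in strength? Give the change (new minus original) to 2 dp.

-0.47 °C

Original: g = 0.282, ΔT = 5.6/(1−0.282) = 7.7994 °C.
With doubled dust: g' = 0.236, ΔT' = 5.6/(1−0.236) = 7.3298 °C.
Change = 7.3298 − 7.7994 = -0.47 °C.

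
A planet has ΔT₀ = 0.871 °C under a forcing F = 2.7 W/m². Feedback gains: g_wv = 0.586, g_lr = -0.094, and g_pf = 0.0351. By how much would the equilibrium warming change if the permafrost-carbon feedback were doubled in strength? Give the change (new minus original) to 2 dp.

0.15 °C

Original: g = 0.5271, ΔT = 0.871/(1−0.5271) = 1.8418 °C.
With doubled permafrost-carbon: g' = 0.5622, ΔT' = 0.871/(1−0.5622) = 1.9895 °C.
Change = 1.9895 − 1.8418 = 0.15 °C.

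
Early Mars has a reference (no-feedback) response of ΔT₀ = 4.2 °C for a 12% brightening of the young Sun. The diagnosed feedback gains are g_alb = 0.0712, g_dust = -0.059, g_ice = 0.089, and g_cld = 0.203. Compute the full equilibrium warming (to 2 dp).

6.04 °C

Total gain g = 0.0712 − 0.059 + 0.089 + 0.203 = 0.3042.
Amplification A = 1/(1 − 0.3042) = 1.437.
ΔT = 4.2 × 1.437 = 6.04 °C.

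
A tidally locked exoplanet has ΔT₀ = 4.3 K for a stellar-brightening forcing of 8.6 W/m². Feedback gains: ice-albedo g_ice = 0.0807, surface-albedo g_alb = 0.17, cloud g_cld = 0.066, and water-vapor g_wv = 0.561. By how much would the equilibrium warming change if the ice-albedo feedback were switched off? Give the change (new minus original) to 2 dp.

Original: g = 0.8777, ΔT = 4.3/(1−0.8777) = 35.1594 K.
Without ice-albedo: g' = 0.797, ΔT' = 4.3/(1−0.797) = 21.1823 K.
Change = 21.1823 − 35.1594 = -13.98 K.

-13.98 K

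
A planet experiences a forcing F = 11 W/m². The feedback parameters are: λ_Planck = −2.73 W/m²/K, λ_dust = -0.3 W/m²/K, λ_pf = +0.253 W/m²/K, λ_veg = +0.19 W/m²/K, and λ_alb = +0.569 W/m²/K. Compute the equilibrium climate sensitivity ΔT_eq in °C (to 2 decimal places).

Net feedback parameter λ = (−2.73) + (-0.3) + (+0.253) + (+0.19) + (+0.569) = -2.018 W/m²/K.
ΔT = −F/λ = −11/(-2.018) = 5.45 °C.

5.45 °C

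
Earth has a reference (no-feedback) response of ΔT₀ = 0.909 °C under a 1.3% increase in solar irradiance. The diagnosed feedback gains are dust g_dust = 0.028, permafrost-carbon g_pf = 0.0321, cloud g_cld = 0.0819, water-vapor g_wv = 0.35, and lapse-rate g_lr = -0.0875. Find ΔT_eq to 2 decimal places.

Total gain g = 0.028 + 0.0321 + 0.0819 + 0.35 − 0.0875 = 0.4045.
Amplification A = 1/(1 − 0.4045) = 1.679.
ΔT = 0.909 × 1.679 = 1.53 °C.

1.53 °C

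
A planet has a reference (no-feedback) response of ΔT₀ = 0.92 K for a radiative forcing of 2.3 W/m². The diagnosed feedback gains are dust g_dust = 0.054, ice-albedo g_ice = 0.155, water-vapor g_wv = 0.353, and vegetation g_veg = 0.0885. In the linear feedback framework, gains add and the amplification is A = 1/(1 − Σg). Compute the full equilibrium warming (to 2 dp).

Total gain g = 0.054 + 0.155 + 0.353 + 0.0885 = 0.6505.
Amplification A = 1/(1 − 0.6505) = 2.861.
ΔT = 0.92 × 2.861 = 2.63 K.

2.63 K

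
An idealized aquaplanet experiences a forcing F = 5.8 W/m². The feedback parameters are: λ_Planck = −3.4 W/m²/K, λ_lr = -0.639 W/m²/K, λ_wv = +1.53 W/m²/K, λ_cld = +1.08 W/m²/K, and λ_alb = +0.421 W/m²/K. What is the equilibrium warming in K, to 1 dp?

5.8 K

Net feedback parameter λ = (−3.4) + (-0.639) + (+1.53) + (+1.08) + (+0.421) = -1.008 W/m²/K.
ΔT = −F/λ = −5.8/(-1.008) = 5.8 K.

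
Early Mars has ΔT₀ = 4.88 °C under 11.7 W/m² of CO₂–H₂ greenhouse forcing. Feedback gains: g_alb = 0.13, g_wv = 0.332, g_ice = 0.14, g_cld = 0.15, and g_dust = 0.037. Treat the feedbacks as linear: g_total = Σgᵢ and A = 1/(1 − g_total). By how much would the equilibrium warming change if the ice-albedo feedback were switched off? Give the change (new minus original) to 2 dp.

Original: g = 0.789, ΔT = 4.88/(1−0.789) = 23.1280 °C.
Without ice-albedo: g' = 0.649, ΔT' = 4.88/(1−0.649) = 13.9031 °C.
Change = 13.9031 − 23.1280 = -9.22 °C.

-9.22 °C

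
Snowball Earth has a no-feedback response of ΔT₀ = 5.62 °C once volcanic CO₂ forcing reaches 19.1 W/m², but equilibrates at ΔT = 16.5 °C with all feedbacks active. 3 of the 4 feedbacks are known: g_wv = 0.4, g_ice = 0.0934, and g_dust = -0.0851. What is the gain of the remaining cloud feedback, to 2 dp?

0.25

Amplification A = ΔT/ΔT₀ = 16.5/5.62 = 2.936.
Total gain g = 1 − 1/A = 1 − 1/2.936 = 0.6594.
Known gains sum to 0.4 + 0.0934 − 0.0851 = 0.4083.
g_cld = 0.6594 − 0.4083 = 0.25.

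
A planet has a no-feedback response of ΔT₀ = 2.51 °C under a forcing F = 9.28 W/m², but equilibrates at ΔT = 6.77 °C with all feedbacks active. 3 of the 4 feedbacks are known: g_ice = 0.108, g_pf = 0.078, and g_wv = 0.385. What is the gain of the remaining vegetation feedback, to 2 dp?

Amplification A = ΔT/ΔT₀ = 6.77/2.51 = 2.697.
Total gain g = 1 − 1/A = 1 − 1/2.697 = 0.6292.
Known gains sum to 0.108 + 0.078 + 0.385 = 0.571.
g_veg = 0.6292 − 0.571 = 0.06.

0.06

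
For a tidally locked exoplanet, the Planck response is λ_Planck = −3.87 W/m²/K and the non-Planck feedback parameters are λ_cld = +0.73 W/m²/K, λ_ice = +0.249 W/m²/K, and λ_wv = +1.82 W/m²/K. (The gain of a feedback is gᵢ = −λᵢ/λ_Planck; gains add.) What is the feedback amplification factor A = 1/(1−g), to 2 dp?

Convert to gains: g_cld = 0.73/3.87 = 0.1886; g_ice = 0.249/3.87 = 0.06434; g_wv = 1.82/3.87 = 0.4703.
Total gain g = 0.72324.
A = 1/(1 − 0.72324) = 3.61.

3.61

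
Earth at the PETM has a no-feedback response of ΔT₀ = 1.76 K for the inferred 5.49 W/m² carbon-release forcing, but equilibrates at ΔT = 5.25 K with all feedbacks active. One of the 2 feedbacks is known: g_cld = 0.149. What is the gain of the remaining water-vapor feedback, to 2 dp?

Amplification A = ΔT/ΔT₀ = 5.25/1.76 = 2.983.
Total gain g = 1 − 1/A = 1 − 1/2.983 = 0.6648.
The known gain is 0.149.
g_wv = 0.6648 − 0.149 = 0.52.

0.52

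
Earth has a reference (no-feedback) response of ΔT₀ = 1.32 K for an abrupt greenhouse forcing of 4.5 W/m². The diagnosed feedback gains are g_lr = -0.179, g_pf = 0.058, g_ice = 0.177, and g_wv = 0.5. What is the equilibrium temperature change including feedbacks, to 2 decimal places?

Total gain g = -0.179 + 0.058 + 0.177 + 0.5 = 0.556.
Amplification A = 1/(1 − 0.556) = 2.252.
ΔT = 1.32 × 2.252 = 2.97 K.

2.97 K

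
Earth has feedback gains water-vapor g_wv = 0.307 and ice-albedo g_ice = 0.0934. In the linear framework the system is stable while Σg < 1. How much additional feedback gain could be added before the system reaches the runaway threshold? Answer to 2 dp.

0.60

Current total gain = 0.307 + 0.0934 = 0.4004.
Margin to runaway = 1 − 0.4004 = 0.60.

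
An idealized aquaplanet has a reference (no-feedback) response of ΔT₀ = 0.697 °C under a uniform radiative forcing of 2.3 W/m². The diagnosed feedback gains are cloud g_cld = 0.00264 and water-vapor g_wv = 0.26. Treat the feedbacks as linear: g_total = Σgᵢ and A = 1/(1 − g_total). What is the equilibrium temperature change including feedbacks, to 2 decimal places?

Total gain g = 0.00264 + 0.26 = 0.26264.
Amplification A = 1/(1 − 0.26264) = 1.356.
ΔT = 0.697 × 1.356 = 0.95 °C.

0.95 °C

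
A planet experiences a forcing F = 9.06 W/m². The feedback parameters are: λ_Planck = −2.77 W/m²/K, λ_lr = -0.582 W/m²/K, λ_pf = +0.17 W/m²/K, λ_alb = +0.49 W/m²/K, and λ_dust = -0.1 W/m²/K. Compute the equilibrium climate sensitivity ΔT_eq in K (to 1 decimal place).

3.2 K

Net feedback parameter λ = (−2.77) + (-0.582) + (+0.17) + (+0.49) + (-0.1) = -2.792 W/m²/K.
ΔT = −F/λ = −9.06/(-2.792) = 3.2 K.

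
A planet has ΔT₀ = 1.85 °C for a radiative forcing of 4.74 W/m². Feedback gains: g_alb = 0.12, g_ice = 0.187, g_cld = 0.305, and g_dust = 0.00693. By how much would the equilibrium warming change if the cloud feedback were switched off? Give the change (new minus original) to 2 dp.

Original: g = 0.61893, ΔT = 1.85/(1−0.61893) = 4.8548 °C.
Without cloud: g' = 0.31393, ΔT' = 1.85/(1−0.31393) = 2.6965 °C.
Change = 2.6965 − 4.8548 = -2.16 °C.

-2.16 °C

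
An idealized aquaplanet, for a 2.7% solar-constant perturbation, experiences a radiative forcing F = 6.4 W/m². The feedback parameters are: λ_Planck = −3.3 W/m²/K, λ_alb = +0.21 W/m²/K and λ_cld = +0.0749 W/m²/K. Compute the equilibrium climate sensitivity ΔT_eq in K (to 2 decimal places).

2.12 K

Net feedback parameter λ = (−3.3) + (+0.21) + (+0.0749) = -3.0151 W/m²/K.
ΔT = −F/λ = −6.4/(-3.0151) = 2.12 K.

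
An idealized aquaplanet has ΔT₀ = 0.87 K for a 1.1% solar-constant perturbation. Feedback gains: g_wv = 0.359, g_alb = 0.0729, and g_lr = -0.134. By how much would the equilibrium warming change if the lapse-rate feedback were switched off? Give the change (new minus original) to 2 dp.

0.29 K

Original: g = 0.2979, ΔT = 0.87/(1−0.2979) = 1.2391 K.
Without lapse-rate: g' = 0.4319, ΔT' = 0.87/(1−0.4319) = 1.5314 K.
Change = 1.5314 − 1.2391 = 0.29 K.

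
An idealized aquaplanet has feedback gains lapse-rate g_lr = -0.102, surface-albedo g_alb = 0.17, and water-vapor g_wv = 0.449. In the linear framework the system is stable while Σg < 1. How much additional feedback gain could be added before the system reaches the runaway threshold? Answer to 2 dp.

0.48

Current total gain = -0.102 + 0.17 + 0.449 = 0.517.
Margin to runaway = 1 − 0.517 = 0.48.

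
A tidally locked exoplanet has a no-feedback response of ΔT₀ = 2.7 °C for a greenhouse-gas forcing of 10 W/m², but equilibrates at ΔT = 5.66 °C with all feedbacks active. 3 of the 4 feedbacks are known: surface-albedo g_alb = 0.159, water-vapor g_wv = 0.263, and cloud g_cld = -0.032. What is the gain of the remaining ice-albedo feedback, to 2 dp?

0.13

Amplification A = ΔT/ΔT₀ = 5.66/2.7 = 2.096.
Total gain g = 1 − 1/A = 1 − 1/2.096 = 0.5229.
Known gains sum to 0.159 + 0.263 − 0.032 = 0.39.
g_ice = 0.5229 − 0.39 = 0.13.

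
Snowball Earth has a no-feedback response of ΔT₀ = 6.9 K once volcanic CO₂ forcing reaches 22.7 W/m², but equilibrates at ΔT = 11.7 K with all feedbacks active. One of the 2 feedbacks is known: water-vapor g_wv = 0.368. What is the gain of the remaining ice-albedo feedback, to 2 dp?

Amplification A = ΔT/ΔT₀ = 11.7/6.9 = 1.696.
Total gain g = 1 − 1/A = 1 − 1/1.696 = 0.4104.
The known gain is 0.368.
g_ice = 0.4104 − 0.368 = 0.04.

0.04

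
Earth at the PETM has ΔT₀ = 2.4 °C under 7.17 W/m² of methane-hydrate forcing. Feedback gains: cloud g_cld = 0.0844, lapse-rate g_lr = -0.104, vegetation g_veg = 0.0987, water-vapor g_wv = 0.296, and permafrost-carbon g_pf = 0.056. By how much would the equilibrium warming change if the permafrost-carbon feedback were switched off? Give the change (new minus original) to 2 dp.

Original: g = 0.4311, ΔT = 2.4/(1−0.4311) = 4.2187 °C.
Without permafrost-carbon: g' = 0.3751, ΔT' = 2.4/(1−0.3751) = 3.8406 °C.
Change = 3.8406 − 4.2187 = -0.38 °C.

-0.38 °C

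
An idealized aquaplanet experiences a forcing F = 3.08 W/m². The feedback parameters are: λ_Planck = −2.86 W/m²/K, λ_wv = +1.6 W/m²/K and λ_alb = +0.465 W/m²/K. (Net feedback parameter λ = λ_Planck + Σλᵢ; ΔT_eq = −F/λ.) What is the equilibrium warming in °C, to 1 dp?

3.9 °C

Net feedback parameter λ = (−2.86) + (+1.6) + (+0.465) = -0.795 W/m²/K.
ΔT = −F/λ = −3.08/(-0.795) = 3.9 °C.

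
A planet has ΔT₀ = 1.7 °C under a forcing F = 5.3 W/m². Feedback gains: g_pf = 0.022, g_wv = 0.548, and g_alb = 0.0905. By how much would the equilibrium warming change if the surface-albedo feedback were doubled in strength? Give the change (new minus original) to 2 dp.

Original: g = 0.6605, ΔT = 1.7/(1−0.6605) = 5.0074 °C.
With doubled surface-albedo: g' = 0.751, ΔT' = 1.7/(1−0.751) = 6.8273 °C.
Change = 6.8273 − 5.0074 = 1.82 °C.

1.82 °C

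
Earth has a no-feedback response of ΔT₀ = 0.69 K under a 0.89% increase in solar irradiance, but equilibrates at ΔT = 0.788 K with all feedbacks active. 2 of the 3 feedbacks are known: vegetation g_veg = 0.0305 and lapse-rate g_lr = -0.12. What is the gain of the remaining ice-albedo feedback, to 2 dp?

0.21

Amplification A = ΔT/ΔT₀ = 0.788/0.69 = 1.142.
Total gain g = 1 − 1/A = 1 − 1/1.142 = 0.1243.
Known gains sum to 0.0305 − 0.12 = -0.0895.
g_ice = 0.1243 + 0.0895 = 0.21.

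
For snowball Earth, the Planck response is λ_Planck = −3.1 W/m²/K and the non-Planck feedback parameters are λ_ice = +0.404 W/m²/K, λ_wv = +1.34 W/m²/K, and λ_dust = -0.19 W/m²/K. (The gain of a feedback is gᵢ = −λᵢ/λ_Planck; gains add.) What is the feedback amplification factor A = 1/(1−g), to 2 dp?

2.01

Convert to gains: g_ice = 0.404/3.1 = 0.1303; g_wv = 1.34/3.1 = 0.4323; g_dust = -0.19/3.1 = -0.06129.
Total gain g = 0.50131.
A = 1/(1 − 0.50131) = 2.01.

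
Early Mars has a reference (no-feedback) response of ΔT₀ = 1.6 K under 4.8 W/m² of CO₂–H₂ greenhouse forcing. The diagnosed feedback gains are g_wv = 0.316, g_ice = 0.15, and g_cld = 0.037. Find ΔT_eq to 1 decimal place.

3.2 K

Total gain g = 0.316 + 0.15 + 0.037 = 0.503.
Amplification A = 1/(1 − 0.503) = 2.012.
ΔT = 1.6 × 2.012 = 3.2 K.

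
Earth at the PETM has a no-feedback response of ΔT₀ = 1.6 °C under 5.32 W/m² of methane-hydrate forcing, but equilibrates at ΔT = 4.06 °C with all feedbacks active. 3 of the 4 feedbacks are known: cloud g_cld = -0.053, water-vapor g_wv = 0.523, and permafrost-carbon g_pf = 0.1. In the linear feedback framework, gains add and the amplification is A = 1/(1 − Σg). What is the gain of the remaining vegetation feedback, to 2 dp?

0.04

Amplification A = ΔT/ΔT₀ = 4.06/1.6 = 2.537.
Total gain g = 1 − 1/A = 1 − 1/2.537 = 0.6058.
Known gains sum to -0.053 + 0.523 + 0.1 = 0.57.
g_veg = 0.6058 − 0.57 = 0.04.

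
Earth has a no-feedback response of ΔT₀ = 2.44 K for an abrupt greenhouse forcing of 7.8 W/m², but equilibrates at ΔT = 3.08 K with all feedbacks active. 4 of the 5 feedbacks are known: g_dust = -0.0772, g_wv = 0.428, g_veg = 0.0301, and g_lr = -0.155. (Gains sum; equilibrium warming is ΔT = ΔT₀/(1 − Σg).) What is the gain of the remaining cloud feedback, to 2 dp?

Amplification A = ΔT/ΔT₀ = 3.08/2.44 = 1.262.
Total gain g = 1 − 1/A = 1 − 1/1.262 = 0.2076.
Known gains sum to -0.0772 + 0.428 + 0.0301 − 0.155 = 0.2259.
g_cld = 0.2076 − 0.2259 = -0.02.

-0.02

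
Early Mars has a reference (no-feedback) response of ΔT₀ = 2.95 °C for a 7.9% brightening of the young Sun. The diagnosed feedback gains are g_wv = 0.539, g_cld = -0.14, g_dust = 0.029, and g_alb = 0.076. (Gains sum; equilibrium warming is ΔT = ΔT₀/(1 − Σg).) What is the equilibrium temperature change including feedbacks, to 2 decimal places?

Total gain g = 0.539 − 0.14 + 0.029 + 0.076 = 0.504.
Amplification A = 1/(1 − 0.504) = 2.016.
ΔT = 2.95 × 2.016 = 5.95 °C.

5.95 °C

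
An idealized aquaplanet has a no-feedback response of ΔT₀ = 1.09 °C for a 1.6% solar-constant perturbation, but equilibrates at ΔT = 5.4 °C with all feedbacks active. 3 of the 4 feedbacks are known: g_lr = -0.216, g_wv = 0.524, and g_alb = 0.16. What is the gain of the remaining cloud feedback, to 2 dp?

Amplification A = ΔT/ΔT₀ = 5.4/1.09 = 4.954.
Total gain g = 1 − 1/A = 1 − 1/4.954 = 0.7981.
Known gains sum to -0.216 + 0.524 + 0.16 = 0.468.
g_cld = 0.7981 − 0.468 = 0.33.

0.33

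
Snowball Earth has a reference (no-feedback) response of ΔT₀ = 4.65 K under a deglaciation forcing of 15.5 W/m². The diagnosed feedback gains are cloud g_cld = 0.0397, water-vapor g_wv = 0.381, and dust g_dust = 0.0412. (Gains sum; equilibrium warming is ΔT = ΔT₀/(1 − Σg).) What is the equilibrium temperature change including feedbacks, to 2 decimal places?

Total gain g = 0.0397 + 0.381 + 0.0412 = 0.4619.
Amplification A = 1/(1 − 0.4619) = 1.858.
ΔT = 4.65 × 1.858 = 8.64 K.

8.64 K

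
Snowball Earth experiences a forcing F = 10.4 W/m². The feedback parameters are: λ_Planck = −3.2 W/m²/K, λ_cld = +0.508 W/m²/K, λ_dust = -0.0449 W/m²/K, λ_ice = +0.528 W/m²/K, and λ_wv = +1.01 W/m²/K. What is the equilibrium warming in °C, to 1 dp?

8.7 °C

Net feedback parameter λ = (−3.2) + (+0.508) + (-0.0449) + (+0.528) + (+1.01) = -1.1989 W/m²/K.
ΔT = −F/λ = −10.4/(-1.1989) = 8.7 °C.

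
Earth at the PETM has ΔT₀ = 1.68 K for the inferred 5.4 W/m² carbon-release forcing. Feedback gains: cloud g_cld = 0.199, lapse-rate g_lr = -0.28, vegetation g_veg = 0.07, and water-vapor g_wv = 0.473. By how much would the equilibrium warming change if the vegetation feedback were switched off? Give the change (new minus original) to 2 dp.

-0.36 K

Original: g = 0.462, ΔT = 1.68/(1−0.462) = 3.1227 K.
Without vegetation: g' = 0.392, ΔT' = 1.68/(1−0.392) = 2.7632 K.
Change = 2.7632 − 3.1227 = -0.36 K.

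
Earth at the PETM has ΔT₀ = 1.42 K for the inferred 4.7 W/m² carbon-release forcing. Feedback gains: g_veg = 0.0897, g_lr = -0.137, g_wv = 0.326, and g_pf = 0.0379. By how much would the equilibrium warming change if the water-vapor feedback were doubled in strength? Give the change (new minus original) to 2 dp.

Original: g = 0.3166, ΔT = 1.42/(1−0.3166) = 2.0778 K.
With doubled water-vapor: g' = 0.6426, ΔT' = 1.42/(1−0.6426) = 3.9731 K.
Change = 3.9731 − 2.0778 = 1.90 K.

1.90 K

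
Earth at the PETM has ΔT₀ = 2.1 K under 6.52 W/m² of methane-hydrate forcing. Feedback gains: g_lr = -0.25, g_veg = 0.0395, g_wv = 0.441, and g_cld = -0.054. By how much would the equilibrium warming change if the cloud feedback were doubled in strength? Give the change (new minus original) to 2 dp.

Original: g = 0.1765, ΔT = 2.1/(1−0.1765) = 2.5501 K.
With doubled cloud: g' = 0.1225, ΔT' = 2.1/(1−0.1225) = 2.3932 K.
Change = 2.3932 − 2.5501 = -0.16 K.

-0.16 K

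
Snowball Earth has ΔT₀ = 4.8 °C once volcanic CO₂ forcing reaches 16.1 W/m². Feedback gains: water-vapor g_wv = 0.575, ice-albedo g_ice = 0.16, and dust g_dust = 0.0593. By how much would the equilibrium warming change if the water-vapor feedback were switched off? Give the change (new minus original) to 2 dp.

Original: g = 0.7943, ΔT = 4.8/(1−0.7943) = 23.3350 °C.
Without water-vapor: g' = 0.2193, ΔT' = 4.8/(1−0.2193) = 6.1483 °C.
Change = 6.1483 − 23.3350 = -17.19 °C.

-17.19 °C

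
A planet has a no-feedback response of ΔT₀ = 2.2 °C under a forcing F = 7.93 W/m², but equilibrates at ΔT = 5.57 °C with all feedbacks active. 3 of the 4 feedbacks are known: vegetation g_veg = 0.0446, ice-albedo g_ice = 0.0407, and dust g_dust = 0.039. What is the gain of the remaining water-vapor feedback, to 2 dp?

Amplification A = ΔT/ΔT₀ = 5.57/2.2 = 2.532.
Total gain g = 1 − 1/A = 1 − 1/2.532 = 0.6051.
Known gains sum to 0.0446 + 0.0407 + 0.039 = 0.1243.
g_wv = 0.6051 − 0.1243 = 0.48.

0.48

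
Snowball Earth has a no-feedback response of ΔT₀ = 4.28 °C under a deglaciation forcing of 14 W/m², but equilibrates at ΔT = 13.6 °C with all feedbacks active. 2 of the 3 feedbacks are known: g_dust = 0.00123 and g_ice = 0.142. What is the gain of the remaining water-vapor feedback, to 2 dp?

Amplification A = ΔT/ΔT₀ = 13.6/4.28 = 3.178.
Total gain g = 1 − 1/A = 1 − 1/3.178 = 0.6853.
Known gains sum to 0.00123 + 0.142 = 0.14323.
g_wv = 0.6853 − 0.14323 = 0.54.

0.54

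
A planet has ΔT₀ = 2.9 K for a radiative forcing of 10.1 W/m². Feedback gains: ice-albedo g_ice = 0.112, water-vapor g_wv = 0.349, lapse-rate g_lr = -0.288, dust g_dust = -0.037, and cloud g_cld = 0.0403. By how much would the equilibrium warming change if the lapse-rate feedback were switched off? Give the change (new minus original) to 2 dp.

Original: g = 0.1763, ΔT = 2.9/(1−0.1763) = 3.5207 K.
Without lapse-rate: g' = 0.4643, ΔT' = 2.9/(1−0.4643) = 5.4135 K.
Change = 5.4135 − 3.5207 = 1.89 K.

1.89 K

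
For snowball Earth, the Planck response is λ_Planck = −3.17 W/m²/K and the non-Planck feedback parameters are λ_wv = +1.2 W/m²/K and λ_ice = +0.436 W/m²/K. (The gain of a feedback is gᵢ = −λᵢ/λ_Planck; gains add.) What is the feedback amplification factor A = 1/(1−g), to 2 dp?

Convert to gains: g_wv = 1.2/3.17 = 0.3785; g_ice = 0.436/3.17 = 0.1375.
Total gain g = 0.516.
A = 1/(1 − 0.516) = 2.07.

2.07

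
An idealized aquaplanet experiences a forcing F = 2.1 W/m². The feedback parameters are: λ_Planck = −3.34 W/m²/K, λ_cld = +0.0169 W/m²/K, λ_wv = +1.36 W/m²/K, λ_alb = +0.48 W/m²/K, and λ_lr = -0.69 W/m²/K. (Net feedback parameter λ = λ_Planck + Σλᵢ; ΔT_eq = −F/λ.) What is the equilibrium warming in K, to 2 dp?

0.97 K

Net feedback parameter λ = (−3.34) + (+0.0169) + (+1.36) + (+0.48) + (-0.69) = -2.1731 W/m²/K.
ΔT = −F/λ = −2.1/(-2.1731) = 0.97 K.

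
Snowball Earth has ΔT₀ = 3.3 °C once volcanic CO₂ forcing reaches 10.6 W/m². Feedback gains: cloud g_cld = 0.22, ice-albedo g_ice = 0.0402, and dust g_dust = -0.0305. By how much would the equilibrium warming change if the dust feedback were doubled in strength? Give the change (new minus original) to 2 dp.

Original: g = 0.2297, ΔT = 3.3/(1−0.2297) = 4.2840 °C.
With doubled dust: g' = 0.1992, ΔT' = 3.3/(1−0.1992) = 4.1209 °C.
Change = 4.1209 − 4.2840 = -0.16 °C.

-0.16 °C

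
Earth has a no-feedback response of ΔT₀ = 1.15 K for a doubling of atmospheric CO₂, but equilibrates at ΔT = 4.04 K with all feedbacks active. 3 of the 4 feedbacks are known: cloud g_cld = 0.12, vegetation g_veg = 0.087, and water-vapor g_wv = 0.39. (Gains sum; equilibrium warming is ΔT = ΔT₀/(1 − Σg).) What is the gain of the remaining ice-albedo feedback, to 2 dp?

0.12

Amplification A = ΔT/ΔT₀ = 4.04/1.15 = 3.513.
Total gain g = 1 − 1/A = 1 − 1/3.513 = 0.7153.
Known gains sum to 0.12 + 0.087 + 0.39 = 0.597.
g_ice = 0.7153 − 0.597 = 0.12.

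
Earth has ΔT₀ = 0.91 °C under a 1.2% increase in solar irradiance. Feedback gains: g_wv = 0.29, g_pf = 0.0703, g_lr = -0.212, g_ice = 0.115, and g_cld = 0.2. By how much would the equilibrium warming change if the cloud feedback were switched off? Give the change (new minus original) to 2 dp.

Original: g = 0.4633, ΔT = 0.91/(1−0.4633) = 1.6955 °C.
Without cloud: g' = 0.2633, ΔT' = 0.91/(1−0.2633) = 1.2352 °C.
Change = 1.2352 − 1.6955 = -0.46 °C.

-0.46 °C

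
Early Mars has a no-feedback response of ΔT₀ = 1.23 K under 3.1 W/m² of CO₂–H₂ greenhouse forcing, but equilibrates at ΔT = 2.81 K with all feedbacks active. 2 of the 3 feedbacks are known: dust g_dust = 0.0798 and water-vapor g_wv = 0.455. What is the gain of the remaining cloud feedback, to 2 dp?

Amplification A = ΔT/ΔT₀ = 2.81/1.23 = 2.285.
Total gain g = 1 − 1/A = 1 − 1/2.285 = 0.5624.
Known gains sum to 0.0798 + 0.455 = 0.5348.
g_cld = 0.5624 − 0.5348 = 0.03.

0.03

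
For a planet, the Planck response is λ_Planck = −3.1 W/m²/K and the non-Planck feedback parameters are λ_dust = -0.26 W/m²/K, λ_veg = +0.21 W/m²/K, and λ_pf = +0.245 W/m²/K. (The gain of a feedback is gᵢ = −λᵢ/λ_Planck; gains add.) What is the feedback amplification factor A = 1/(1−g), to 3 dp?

1.067

Convert to gains: g_dust = -0.26/3.1 = -0.08387; g_veg = 0.21/3.1 = 0.06774; g_pf = 0.245/3.1 = 0.07903.
Total gain g = 0.0629.
A = 1/(1 − 0.0629) = 1.067.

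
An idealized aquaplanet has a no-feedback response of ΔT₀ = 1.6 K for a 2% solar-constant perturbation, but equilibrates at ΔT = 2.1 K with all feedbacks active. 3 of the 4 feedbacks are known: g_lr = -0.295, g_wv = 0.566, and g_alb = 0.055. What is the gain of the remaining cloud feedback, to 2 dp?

-0.09

Amplification A = ΔT/ΔT₀ = 2.1/1.6 = 1.312.
Total gain g = 1 − 1/A = 1 − 1/1.312 = 0.2378.
Known gains sum to -0.295 + 0.566 + 0.055 = 0.326.
g_cld = 0.2378 − 0.326 = -0.09.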